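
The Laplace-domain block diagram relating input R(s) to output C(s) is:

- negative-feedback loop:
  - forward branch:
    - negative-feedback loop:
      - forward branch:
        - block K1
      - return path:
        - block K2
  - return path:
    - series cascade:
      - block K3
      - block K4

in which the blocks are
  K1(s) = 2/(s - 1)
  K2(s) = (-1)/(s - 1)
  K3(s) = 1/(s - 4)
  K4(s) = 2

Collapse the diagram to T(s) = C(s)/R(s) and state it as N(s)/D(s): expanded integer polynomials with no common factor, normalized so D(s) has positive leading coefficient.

First reduce the diagram to T(s).

[1] feedback reduction of K1, K2 -> (2*s - 2)/(s^2 - 2*s - 1)
[2] cascade K3, K4 -> 2/(s - 4)
[3] close the feedback loop around [K1/(1+K1*K2)], (K3*K4); the result is T(s) itself (integer coefficients, no common factor, positive leading denominator coefficient)

Answer: (2*s^2 - 10*s + 8)/(s^3 - 6*s^2 + 11*s)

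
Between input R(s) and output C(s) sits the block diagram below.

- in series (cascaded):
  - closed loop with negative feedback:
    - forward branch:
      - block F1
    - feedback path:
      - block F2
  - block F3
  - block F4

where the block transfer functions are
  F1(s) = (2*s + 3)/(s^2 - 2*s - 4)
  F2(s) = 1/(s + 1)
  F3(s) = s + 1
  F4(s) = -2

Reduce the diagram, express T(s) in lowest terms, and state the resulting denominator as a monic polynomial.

(1) reduce the feedback loop with forward F1 and return F2 = (2*s^2 + 5*s + 3)/(s^3 - s^2 - 4*s - 1)
(2) series reduction of [F1/(1+F1*F2)], F3, F4 = (-4*s^3 - 14*s^2 - 16*s - 6)/(s^3 - s^2 - 4*s - 1)
T(s) is the step-2 result (common factors already cancelled). Leading coefficient of the denominator: 1, so no rescaling is needed.

Therefore the answer is s^3 - s^2 - 4*s - 1.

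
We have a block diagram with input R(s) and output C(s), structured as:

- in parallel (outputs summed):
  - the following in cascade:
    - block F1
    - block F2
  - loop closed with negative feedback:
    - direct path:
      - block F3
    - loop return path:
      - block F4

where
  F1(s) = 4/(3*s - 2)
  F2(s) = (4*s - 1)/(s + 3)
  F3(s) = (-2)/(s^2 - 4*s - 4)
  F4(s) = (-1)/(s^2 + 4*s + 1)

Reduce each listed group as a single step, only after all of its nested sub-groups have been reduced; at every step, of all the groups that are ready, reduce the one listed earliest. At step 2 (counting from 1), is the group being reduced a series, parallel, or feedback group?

[1] multiply F1, F2 (series)
[2] feedback reduction of F3, F4
[3] combine (F1*F2), [F3/(1+F3*F4)] in parallel
So the answer for step 2 is feedback.

Hence the answer: feedback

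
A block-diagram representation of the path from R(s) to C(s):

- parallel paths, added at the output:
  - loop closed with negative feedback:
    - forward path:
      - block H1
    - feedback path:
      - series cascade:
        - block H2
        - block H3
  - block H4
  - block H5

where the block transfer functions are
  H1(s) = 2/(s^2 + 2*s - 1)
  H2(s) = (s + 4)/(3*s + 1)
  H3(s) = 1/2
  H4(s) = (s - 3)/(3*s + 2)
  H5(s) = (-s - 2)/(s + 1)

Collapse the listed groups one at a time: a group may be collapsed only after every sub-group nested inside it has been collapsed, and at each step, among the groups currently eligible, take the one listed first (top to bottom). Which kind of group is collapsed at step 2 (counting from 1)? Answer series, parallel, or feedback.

Answer: feedback

Working:
[1] cascade H2, H3
[2] close the feedback loop around H1, (H2*H3)
[3] add [H1/(1+H1*(H2*H3))], H4, H5 (parallel)
Step 2 collapses a feedback group.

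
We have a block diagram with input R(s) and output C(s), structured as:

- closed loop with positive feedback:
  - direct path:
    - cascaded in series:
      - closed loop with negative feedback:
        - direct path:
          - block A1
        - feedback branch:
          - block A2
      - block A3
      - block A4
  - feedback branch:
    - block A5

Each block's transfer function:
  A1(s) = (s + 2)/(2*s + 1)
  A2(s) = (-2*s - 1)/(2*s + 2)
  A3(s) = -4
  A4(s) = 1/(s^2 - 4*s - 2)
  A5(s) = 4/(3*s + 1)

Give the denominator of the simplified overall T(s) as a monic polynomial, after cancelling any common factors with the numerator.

First reduce the diagram to T(s).

Step 1 - collapse the loop (A1 forward, A2 return): (2*s^2 + 6*s + 4)/(2*s^2 + s)
Step 2 - cascade [A1/(1+A1*A2)], A3, A4: (-8*s^2 - 24*s - 16)/(2*s^4 - 7*s^3 - 8*s^2 - 2*s)
Step 3 - apply the feedback formula to ([A1/(1+A1*A2)]*A3*A4), A5: (-24*s^3 - 80*s^2 - 72*s - 16)/(6*s^5 - 19*s^4 - 31*s^3 + 18*s^2 + 94*s + 64)
T(s) is the step-3 result (common factors already cancelled). Leading coefficient of the denominator: 6. Divide through by 6 for the monic polynomial.

Answer: s^5 - 19*s^4/6 - 31*s^3/6 + 3*s^2 + 47*s/3 + 32/3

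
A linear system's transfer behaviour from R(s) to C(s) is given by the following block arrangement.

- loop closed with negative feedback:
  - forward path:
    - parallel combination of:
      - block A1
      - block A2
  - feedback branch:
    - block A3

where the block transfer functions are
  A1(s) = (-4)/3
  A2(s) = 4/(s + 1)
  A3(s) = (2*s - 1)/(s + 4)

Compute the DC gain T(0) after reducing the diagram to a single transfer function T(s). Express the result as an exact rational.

First reduce the diagram to T(s).

[1] sum the parallel branches A1, A2, giving (8 - 4*s)/(3*s + 3)
[2] apply the feedback formula to (A1+A2), A3, giving (4*s^2 + 8*s - 32)/(5*s^2 - 35*s - 4)
The step-2 result is T(s). Setting s = 0: T(0) = -32/(-4) = 8.

Answer: 8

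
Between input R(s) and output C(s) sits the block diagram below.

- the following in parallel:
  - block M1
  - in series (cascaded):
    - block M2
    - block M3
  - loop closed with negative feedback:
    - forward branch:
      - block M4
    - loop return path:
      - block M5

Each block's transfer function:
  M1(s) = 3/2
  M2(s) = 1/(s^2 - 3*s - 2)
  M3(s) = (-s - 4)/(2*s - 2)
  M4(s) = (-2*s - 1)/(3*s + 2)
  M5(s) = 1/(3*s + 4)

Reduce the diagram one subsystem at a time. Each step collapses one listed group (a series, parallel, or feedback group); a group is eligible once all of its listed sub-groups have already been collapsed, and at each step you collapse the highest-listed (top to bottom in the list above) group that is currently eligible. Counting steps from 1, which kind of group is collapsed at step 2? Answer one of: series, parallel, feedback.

Answer: feedback

Working:
Step 1: combine M2, M3 in series
Step 2: reduce the feedback loop with forward M4 and return M5
Step 3: combine M1, (M2*M3), [M4/(1+M4*M5)] in parallel
The group at step 2 is a feedback group.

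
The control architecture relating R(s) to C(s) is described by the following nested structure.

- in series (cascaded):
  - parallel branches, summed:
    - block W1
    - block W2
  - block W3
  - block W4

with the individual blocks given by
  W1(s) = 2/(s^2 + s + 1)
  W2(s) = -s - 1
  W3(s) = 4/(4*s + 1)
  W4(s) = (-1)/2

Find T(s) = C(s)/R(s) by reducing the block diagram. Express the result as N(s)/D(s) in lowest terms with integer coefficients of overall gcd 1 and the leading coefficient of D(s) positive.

First reduce the diagram to T(s).

1. add W1, W2 (parallel) -> (-s^3 - 2*s^2 - 2*s + 1)/(s^2 + s + 1)
2. cascade (W1+W2), W3, W4 - this is the overall T(s), already in the required normalized form

Answer: (2*s^3 + 4*s^2 + 4*s - 2)/(4*s^3 + 5*s^2 + 5*s + 1)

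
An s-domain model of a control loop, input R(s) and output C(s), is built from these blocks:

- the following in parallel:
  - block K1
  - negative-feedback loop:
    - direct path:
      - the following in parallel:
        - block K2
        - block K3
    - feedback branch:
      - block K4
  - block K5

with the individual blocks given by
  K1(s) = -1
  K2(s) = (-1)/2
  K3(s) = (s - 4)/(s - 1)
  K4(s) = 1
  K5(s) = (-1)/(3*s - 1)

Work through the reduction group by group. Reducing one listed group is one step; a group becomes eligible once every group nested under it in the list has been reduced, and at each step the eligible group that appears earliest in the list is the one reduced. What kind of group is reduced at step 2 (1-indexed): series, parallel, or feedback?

Step 1: add K2, K3 (parallel)
Step 2: close the feedback loop around (K2+K3), K4
Step 3: combine K1, [(K2+K3)/(1+(K2+K3)*K4)], K5 in parallel
Step 2: feedback.

Therefore the answer is feedback.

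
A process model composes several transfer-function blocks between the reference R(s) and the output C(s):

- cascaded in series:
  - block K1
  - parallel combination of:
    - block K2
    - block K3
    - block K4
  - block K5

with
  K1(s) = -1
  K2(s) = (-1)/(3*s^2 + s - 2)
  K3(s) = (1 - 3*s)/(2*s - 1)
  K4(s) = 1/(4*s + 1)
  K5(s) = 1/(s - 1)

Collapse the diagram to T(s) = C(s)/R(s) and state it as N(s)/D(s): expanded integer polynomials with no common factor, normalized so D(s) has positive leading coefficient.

1. reduce the parallel group K2, K3, K4, giving (-36*s^4 - 3*s^3 + 19*s^2 - 4*s + 1)/(24*s^4 + 2*s^3 - 21*s^2 + 3*s + 2)
2. combine K1, (K2+K3+K4), K5 in series: this yields T(s), and no further normalization is needed

Final answer: (36*s^4 + 3*s^3 - 19*s^2 + 4*s - 1)/(24*s^5 - 22*s^4 - 23*s^3 + 24*s^2 - s - 2)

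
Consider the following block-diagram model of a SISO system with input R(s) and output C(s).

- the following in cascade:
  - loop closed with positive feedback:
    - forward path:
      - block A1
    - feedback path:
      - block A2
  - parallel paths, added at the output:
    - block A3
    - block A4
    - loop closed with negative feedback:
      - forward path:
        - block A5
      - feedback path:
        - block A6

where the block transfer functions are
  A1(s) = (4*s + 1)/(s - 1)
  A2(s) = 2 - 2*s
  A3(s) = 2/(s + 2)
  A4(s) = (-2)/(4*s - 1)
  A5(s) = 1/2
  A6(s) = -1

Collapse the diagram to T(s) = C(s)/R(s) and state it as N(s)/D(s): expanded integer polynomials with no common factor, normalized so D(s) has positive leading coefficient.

Step 1 - close the feedback loop around A1, A2; result (4*s + 1)/(8*s^2 - 5*s - 3)
Step 2 - collapse the loop (A5 forward, A6 return); result 1
Step 3 - sum the parallel branches A3, A4, [A5/(1+A5*A6)]; result (4*s^2 + 13*s - 8)/(4*s^2 + 7*s - 2)
Step 4 - series reduction of [A1/(1-A1*A2)], (A3+A4+[A5/(1+A5*A6)]); the result is T(s) itself (integer coefficients, no common factor, positive leading denominator coefficient)

Final answer: (16*s^3 + 56*s^2 - 19*s - 8)/(32*s^4 + 36*s^3 - 63*s^2 - 11*s + 6)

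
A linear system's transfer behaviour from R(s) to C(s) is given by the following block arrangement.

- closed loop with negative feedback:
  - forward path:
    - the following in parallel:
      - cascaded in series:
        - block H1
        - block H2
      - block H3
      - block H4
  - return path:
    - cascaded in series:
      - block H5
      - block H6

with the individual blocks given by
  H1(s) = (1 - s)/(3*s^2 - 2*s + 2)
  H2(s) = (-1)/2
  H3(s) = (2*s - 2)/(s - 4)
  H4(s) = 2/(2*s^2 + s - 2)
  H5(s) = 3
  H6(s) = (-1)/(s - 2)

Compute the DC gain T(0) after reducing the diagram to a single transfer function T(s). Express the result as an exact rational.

First reduce the diagram to T(s).

Step 1 - multiply H1, H2 (series): (s - 1)/(6*s^2 - 4*s + 4)
Step 2 - reduce the parallel group (H1*H2), H3, H4: (24*s^5 - 26*s^4 - 9*s^3 - 15*s^2 + 14*s - 24)/(12*s^5 - 50*s^4 + 44*s^2 - 56*s + 32)
Step 3 - series reduction of H5, H6: (-3)/(s - 2)
Step 4 - apply the feedback formula to ((H1*H2)+H3+H4), (H5*H6): (24*s^6 - 74*s^5 + 43*s^4 + 3*s^3 + 44*s^2 - 52*s + 48)/(12*s^6 - 146*s^5 + 178*s^4 + 71*s^3 - 99*s^2 + 102*s + 8)
DC gain: substitute s = 0 into T(s) from step 4: T(0) = 48/8 = 6.

Answer: 6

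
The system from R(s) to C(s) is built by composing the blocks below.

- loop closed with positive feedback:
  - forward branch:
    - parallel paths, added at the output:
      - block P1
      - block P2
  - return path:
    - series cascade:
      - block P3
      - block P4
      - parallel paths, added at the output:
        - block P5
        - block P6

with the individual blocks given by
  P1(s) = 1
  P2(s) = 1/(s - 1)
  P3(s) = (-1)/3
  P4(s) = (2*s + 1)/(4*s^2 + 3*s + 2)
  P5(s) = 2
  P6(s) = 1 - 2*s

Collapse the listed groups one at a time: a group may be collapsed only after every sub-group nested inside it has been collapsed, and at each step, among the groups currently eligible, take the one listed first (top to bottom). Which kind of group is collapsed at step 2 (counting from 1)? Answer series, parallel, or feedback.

Answer: parallel

Working:
1. parallel reduction of P1, P2
2. combine P5, P6 in parallel
3. multiply P3, P4, (P5+P6) (series)
4. close the feedback loop around (P1+P2), (P3*P4*(P5+P6))
Step 2 collapses a parallel group.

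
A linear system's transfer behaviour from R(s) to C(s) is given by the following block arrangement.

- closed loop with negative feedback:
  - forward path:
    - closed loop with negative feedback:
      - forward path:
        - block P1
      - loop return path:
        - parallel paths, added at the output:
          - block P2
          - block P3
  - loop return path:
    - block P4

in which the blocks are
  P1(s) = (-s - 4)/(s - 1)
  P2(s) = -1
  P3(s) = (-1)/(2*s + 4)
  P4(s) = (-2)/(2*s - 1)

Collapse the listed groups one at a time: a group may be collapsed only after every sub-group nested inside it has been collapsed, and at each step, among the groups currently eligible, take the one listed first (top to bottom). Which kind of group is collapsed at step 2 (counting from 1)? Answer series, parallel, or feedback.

(1) reduce the parallel group P2, P3
(2) feedback reduction of P1, (P2+P3)
(3) close the feedback loop around [P1/(1+P1*(P2+P3))], P4
Step 2 collapses a feedback group.

Answer: feedback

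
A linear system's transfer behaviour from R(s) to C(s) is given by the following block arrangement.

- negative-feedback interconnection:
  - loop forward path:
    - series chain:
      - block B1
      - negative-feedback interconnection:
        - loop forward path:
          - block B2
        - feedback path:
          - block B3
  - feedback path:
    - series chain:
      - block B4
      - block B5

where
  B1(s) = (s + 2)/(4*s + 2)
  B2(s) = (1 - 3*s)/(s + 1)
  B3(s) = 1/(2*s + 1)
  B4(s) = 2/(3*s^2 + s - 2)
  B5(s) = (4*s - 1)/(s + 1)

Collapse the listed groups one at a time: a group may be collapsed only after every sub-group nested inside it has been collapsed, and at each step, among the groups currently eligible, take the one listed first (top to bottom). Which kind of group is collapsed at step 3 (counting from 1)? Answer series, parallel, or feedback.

Reducing step by step:

Step 1 - feedback reduction of B2, B3
Step 2 - cascade B1, [B2/(1+B2*B3)]
Step 3 - cascade B4, B5
Step 4 - close the feedback loop around (B1*[B2/(1+B2*B3)]), (B4*B5)
Step 3: series.

Answer: series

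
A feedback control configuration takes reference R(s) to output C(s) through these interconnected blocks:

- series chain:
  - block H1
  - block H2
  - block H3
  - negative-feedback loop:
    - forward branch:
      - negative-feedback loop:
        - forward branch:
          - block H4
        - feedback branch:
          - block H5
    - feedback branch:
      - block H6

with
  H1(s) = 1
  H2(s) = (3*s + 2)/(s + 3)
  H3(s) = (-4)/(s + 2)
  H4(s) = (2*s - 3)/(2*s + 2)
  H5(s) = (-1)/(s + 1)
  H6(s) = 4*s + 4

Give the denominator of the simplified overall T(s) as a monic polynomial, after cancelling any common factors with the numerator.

The answer is s^5 + 23*s^4/4 + 8*s^3 - 41*s^2/8 - 119*s/8 - 21/4.

Reasoning:
1. collapse the loop (H4 forward, H5 return) -> (2*s^2 - s - 3)/(2*s^2 + 2*s + 5)
2. reduce the feedback loop with forward [H4/(1+H4*H5)] and return H6 -> (2*s^2 - s - 3)/(8*s^3 + 6*s^2 - 14*s - 7)
3. cascade H1, H2, H3, [[H4/(1+H4*H5)]/(1+[H4/(1+H4*H5)]*H6)] -> (-24*s^3 - 4*s^2 + 44*s + 24)/(8*s^5 + 46*s^4 + 64*s^3 - 41*s^2 - 119*s - 42)
Step 3 gives the fully reduced T(s), with no common factor left to cancel. The denominator's leading coefficient is 8, so divide each of its coefficients by 8 to get the monic form.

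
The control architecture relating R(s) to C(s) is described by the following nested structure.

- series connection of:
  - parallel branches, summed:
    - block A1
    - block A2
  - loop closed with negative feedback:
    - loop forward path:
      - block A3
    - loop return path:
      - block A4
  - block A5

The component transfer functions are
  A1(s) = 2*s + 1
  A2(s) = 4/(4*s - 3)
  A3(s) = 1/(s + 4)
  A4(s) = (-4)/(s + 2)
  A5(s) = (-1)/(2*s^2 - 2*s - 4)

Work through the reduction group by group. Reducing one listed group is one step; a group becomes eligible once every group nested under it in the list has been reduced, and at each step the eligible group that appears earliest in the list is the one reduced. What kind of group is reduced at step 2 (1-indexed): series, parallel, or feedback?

Step 1: combine A1, A2 in parallel
Step 2: feedback reduction of A3, A4
Step 3: multiply (A1+A2), [A3/(1+A3*A4)], A5 (series)
Step 2: feedback.

Therefore the answer is feedback.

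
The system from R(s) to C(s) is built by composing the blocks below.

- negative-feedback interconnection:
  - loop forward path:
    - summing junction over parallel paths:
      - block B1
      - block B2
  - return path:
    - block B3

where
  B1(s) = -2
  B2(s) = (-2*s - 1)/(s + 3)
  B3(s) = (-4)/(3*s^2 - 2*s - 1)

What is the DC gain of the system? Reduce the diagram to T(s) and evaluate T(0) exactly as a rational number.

(1) combine B1, B2 in parallel, giving (-4*s - 7)/(s + 3)
(2) reduce the feedback loop with forward (B1+B2) and return B3, giving (-12*s^3 - 13*s^2 + 18*s + 7)/(3*s^3 + 7*s^2 + 9*s + 25)
DC gain: substitute s = 0 into T(s) from step 2: T(0) = 7/25.

Therefore the answer is 7/25.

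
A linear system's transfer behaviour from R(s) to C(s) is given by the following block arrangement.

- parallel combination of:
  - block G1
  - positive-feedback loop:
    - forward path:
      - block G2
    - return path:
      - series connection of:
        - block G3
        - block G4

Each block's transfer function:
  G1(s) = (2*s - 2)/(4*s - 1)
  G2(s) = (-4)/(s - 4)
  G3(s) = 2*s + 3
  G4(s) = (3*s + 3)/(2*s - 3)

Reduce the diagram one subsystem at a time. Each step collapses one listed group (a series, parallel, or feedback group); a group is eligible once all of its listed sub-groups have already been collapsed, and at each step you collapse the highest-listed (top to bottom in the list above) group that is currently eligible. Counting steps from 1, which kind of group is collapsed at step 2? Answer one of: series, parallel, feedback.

The answer is feedback.

Reasoning:
Step 1. combine G3, G4 in series
Step 2. reduce the feedback loop with forward G2 and return (G3*G4)
Step 3. sum the parallel branches G1, [G2/(1-G2*(G3*G4))]
Step 2: feedback.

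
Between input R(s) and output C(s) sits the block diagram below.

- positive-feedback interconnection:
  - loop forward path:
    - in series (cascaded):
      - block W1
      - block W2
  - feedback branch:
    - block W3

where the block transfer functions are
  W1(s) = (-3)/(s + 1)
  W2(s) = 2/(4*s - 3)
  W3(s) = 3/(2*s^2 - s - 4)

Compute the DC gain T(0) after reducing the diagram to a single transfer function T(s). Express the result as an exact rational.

First reduce the diagram to T(s).

1. reduce the series chain W1, W2, giving (-6)/(4*s^2 + s - 3)
2. close the feedback loop around (W1*W2), W3, giving (-12*s^2 + 6*s + 24)/(8*s^4 - 2*s^3 - 23*s^2 - s + 30)
DC gain: substitute s = 0 into T(s) from step 2: T(0) = 24/30 = 4/5.

Answer: 4/5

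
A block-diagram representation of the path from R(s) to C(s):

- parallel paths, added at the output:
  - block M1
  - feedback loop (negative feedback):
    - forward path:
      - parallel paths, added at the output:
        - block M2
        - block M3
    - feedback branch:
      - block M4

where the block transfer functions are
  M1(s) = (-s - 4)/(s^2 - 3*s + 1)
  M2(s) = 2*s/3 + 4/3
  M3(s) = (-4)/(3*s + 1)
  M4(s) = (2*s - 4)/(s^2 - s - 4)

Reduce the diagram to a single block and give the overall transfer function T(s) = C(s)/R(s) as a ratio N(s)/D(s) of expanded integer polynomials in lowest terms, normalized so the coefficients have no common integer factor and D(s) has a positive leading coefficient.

First reduce the diagram to T(s).

Step 1. parallel reduction of M2, M3: (6*s^2 + 14*s - 8)/(9*s + 3)
Step 2. feedback reduction of (M2+M3), M4: (6*s^4 + 8*s^3 - 46*s^2 - 48*s + 32)/(21*s^3 - 2*s^2 - 111*s + 20)
Step 3. parallel reduction of M1, [(M2+M3)/(1+(M2+M3)*M4)]; the result is T(s) itself (integer coefficients, no common factor, positive leading denominator coefficient)

Answer: (6*s^6 - 10*s^5 - 85*s^4 + 16*s^3 + 249*s^2 + 280*s - 48)/(21*s^5 - 65*s^4 - 84*s^3 + 351*s^2 - 171*s + 20)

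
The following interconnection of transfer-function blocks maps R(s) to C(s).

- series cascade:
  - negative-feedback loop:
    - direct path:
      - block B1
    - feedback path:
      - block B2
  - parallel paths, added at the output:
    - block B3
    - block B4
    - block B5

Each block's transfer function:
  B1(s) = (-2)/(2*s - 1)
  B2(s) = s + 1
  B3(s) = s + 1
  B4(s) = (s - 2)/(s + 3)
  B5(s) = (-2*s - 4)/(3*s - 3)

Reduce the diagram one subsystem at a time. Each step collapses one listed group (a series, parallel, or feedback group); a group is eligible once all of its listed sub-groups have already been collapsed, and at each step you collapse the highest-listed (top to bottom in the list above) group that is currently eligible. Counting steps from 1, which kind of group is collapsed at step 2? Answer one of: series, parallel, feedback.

Reducing step by step:

Step 1: apply the feedback formula to B1, B2
Step 2: sum the parallel branches B3, B4, B5
Step 3: reduce the series chain [B1/(1+B1*B2)], (B3+B4+B5)
Step 2: parallel.

Answer: parallel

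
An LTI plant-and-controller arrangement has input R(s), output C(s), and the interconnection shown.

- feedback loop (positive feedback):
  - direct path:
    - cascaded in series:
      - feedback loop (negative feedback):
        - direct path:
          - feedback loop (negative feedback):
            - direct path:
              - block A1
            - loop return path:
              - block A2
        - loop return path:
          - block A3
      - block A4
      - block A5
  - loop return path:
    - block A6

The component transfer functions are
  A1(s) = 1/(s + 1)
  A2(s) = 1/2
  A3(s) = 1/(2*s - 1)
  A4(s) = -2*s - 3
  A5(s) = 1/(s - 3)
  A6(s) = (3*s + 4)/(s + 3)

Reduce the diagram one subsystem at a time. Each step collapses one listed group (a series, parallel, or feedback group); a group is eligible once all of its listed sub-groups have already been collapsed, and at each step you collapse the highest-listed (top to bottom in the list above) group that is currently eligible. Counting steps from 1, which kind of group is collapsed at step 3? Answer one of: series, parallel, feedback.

The answer is series.

Reasoning:
Step 1. apply the feedback formula to A1, A2
Step 2. close the feedback loop around [A1/(1+A1*A2)], A3
Step 3. multiply [[A1/(1+A1*A2)]/(1+[A1/(1+A1*A2)]*A3)], A4, A5 (series)
Step 4. collapse the loop (([[A1/(1+A1*A2)]/(1+[A1/(1+A1*A2)]*A3)]*A4*A5) forward, A6 return)
The group at step 3 is a series group.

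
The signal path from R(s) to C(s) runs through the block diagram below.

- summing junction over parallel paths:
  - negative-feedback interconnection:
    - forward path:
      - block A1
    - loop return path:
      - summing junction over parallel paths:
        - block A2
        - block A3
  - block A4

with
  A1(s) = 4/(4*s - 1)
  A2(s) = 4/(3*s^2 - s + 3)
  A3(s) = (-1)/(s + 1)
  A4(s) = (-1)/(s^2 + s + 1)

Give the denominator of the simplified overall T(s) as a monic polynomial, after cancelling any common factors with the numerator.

First reduce the diagram to T(s).

Step 1: reduce the parallel group A2, A3: (-3*s^2 + 5*s + 1)/(3*s^3 + 2*s^2 + 2*s + 3)
Step 2: close the feedback loop around A1, (A2+A3): (12*s^3 + 8*s^2 + 8*s + 12)/(12*s^4 + 5*s^3 - 6*s^2 + 30*s + 1)
Step 3: reduce the parallel group [A1/(1+A1*(A2+A3))], A4: (12*s^5 + 8*s^4 + 23*s^3 + 34*s^2 - 10*s + 11)/(12*s^6 + 17*s^5 + 11*s^4 + 29*s^3 + 25*s^2 + 31*s + 1)
The result of step 3 is T(s) in lowest terms. Its denominator has leading coefficient 12; dividing the denominator through by 12 makes it monic.

Answer: s^6 + 17*s^5/12 + 11*s^4/12 + 29*s^3/12 + 25*s^2/12 + 31*s/12 + 1/12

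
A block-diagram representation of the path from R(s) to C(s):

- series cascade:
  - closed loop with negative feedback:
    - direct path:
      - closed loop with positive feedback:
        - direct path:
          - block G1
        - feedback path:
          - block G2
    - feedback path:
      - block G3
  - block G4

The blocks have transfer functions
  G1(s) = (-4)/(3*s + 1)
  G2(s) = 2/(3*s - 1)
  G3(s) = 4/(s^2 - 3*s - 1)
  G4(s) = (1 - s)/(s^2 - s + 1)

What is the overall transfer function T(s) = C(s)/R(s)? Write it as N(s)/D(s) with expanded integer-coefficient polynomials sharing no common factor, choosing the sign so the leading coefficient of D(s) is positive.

1. close the feedback loop around G1, G2: (4 - 12*s)/(9*s^2 + 7)
2. feedback reduction of [G1/(1-G1*G2)], G3: (-12*s^3 + 40*s^2 - 4)/(9*s^4 - 27*s^3 - 2*s^2 - 69*s + 9)
3. multiply [[G1/(1-G1*G2)]/(1+[G1/(1-G1*G2)]*G3)], G4 (series) - this is the overall T(s), already in the required normalized form

Final answer: (12*s^4 - 52*s^3 + 40*s^2 + 4*s - 4)/(9*s^6 - 36*s^5 + 34*s^4 - 94*s^3 + 76*s^2 - 78*s + 9)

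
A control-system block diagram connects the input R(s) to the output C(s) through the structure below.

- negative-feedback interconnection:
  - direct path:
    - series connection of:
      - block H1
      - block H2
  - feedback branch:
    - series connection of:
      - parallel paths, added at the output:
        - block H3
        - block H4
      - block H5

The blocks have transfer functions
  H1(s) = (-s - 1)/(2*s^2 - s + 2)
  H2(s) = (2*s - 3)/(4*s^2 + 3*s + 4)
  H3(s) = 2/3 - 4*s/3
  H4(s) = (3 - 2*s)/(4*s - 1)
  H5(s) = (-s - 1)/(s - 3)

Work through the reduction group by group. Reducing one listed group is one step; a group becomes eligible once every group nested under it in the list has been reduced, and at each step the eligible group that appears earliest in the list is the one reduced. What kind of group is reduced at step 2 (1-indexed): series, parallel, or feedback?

Reducing step by step:

Step 1 - multiply H1, H2 (series)
Step 2 - combine H3, H4 in parallel
Step 3 - series reduction of (H3+H4), H5
Step 4 - reduce the feedback loop with forward (H1*H2) and return ((H3+H4)*H5)
Step 2 collapses a parallel group.

Answer: parallel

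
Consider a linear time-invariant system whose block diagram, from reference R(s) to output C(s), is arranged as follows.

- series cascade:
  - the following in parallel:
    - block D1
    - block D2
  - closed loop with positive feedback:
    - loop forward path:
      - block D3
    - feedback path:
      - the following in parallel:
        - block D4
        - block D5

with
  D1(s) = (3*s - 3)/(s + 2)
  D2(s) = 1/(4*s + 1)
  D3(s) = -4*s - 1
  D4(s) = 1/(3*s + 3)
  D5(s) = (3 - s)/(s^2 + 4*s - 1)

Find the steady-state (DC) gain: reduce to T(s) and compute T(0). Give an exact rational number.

Reducing step by step:

Step 1 - parallel reduction of D1, D2 = (12*s^2 - 8*s - 1)/(4*s^2 + 9*s + 2)
Step 2 - reduce the parallel group D4, D5 = (-2*s^2 + 10*s + 8)/(3*s^3 + 15*s^2 + 9*s - 3)
Step 3 - apply the feedback formula to D3, (D4+D5) = (12*s^4 + 63*s^3 + 51*s^2 - 3*s - 3)/(5*s^3 - 53*s^2 - 51*s - 5)
Step 4 - reduce the series chain (D1+D2), [D3/(1-D3*(D4+D5))] = (36*s^5 + 156*s^4 - 15*s^3 - 123*s^2 + 15*s + 3)/(5*s^4 - 43*s^3 - 157*s^2 - 107*s - 10)
DC gain: substitute s = 0 into T(s) from step 4: T(0) = 3/(-10) = -3/10.

Answer: -3/10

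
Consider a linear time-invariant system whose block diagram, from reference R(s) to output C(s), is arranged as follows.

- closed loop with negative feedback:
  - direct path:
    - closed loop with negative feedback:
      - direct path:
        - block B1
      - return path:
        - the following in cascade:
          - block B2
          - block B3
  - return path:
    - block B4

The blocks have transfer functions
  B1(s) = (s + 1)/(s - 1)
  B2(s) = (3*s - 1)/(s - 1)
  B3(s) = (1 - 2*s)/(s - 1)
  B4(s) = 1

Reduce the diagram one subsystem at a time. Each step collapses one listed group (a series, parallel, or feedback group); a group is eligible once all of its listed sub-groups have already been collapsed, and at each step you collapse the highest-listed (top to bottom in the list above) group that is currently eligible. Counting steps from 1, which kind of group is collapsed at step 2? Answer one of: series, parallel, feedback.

Step 1: multiply B2, B3 (series)
Step 2: reduce the feedback loop with forward B1 and return (B2*B3)
Step 3: apply the feedback formula to [B1/(1+B1*(B2*B3))], B4
Step 2 collapses a feedback group.

Answer: feedback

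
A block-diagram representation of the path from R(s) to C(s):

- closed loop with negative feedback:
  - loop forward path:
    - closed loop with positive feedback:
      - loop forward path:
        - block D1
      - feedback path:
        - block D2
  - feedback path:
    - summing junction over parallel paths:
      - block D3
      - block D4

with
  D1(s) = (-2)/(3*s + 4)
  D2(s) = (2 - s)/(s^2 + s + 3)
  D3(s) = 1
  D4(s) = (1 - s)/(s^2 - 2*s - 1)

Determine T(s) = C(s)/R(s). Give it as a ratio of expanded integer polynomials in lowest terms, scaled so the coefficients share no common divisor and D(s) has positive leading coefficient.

(1) reduce the feedback loop with forward D1 and return D2 gives (-2*s^2 - 2*s - 6)/(3*s^3 + 7*s^2 + 11*s + 16)
(2) reduce the parallel group D3, D4 gives (s^2 - 3*s)/(s^2 - 2*s - 1)
(3) reduce the feedback loop with forward [D1/(1-D1*D2)] and return (D3+D4); the result is T(s) itself (integer coefficients, no common factor, positive leading denominator coefficient)

Answer: (-2*s^4 + 2*s^3 + 14*s + 6)/(3*s^5 - s^4 - 2*s^3 - 13*s^2 - 25*s - 16)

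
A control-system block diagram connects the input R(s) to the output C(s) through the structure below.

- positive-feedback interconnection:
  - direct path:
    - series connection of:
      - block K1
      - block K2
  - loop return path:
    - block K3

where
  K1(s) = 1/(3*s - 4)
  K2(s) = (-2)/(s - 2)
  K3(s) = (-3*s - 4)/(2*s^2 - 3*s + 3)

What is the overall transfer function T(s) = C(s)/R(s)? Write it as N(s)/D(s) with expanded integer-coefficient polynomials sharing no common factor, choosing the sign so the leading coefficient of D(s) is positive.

The answer is (-4*s^2 + 6*s - 6)/(6*s^4 - 29*s^3 + 55*s^2 - 60*s + 16).

Reasoning:
Step 1 - multiply K1, K2 (series): (-2)/(3*s^2 - 10*s + 8)
Step 2 - apply the feedback formula to (K1*K2), K3, which is the overall transfer function T(s) = C(s)/R(s) in lowest terms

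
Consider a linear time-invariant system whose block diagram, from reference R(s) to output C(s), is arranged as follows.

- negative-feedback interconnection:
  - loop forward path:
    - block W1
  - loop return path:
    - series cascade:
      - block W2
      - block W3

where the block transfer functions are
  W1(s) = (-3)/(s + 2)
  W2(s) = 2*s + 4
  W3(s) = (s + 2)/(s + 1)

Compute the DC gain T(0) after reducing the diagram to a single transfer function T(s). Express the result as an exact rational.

Step 1: reduce the series chain W2, W3 gives (2*s^2 + 8*s + 8)/(s + 1)
Step 2: feedback reduction of W1, (W2*W3) gives (3*s + 3)/(5*s^2 + 21*s + 22)
That last expression is T(s); at s = 0 only the constant terms survive, so T(0) = 3/22.

Therefore the answer is 3/22.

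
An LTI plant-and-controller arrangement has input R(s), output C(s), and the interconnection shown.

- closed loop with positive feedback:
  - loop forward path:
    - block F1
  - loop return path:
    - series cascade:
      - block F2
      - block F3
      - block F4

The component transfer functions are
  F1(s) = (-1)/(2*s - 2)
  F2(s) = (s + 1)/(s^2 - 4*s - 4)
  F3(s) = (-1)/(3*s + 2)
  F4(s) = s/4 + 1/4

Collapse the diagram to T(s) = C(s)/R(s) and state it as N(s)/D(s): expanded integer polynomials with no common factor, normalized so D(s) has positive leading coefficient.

First reduce the diagram to T(s).

Step 1: multiply F2, F3, F4 (series); result (-s^2 - 2*s - 1)/(12*s^3 - 40*s^2 - 80*s - 32)
Step 2: close the feedback loop around F1, (F2*F3*F4) - this is the overall T(s), already in the required normalized form

Answer: (-12*s^3 + 40*s^2 + 80*s + 32)/(24*s^4 - 104*s^3 - 81*s^2 + 94*s + 63)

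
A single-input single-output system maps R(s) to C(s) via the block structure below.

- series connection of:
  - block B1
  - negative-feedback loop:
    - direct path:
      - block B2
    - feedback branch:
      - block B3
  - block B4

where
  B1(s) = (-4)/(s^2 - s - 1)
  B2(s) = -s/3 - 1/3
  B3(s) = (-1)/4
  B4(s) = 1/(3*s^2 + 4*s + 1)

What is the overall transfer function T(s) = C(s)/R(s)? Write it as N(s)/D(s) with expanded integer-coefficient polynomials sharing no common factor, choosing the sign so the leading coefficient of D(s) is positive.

[1] close the feedback loop around B2, B3 -> (-4*s - 4)/(s + 13)
[2] reduce the series chain B1, [B2/(1+B2*B3)], B4, which is the overall transfer function T(s) = C(s)/R(s) in lowest terms

Hence the answer: 16/(3*s^4 + 37*s^3 - 30*s^2 - 53*s - 13)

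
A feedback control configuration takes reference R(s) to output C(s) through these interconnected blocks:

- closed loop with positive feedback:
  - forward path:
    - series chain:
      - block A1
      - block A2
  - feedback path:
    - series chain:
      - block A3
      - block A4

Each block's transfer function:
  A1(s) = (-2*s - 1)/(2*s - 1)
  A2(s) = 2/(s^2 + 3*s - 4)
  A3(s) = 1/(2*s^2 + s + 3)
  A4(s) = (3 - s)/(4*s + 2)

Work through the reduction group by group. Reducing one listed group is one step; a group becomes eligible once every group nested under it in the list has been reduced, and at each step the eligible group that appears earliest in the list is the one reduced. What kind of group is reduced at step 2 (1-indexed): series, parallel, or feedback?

Reducing step by step:

(1) reduce the series chain A1, A2
(2) cascade A3, A4
(3) collapse the loop ((A1*A2) forward, (A3*A4) return)
Step 2: series.

Answer: series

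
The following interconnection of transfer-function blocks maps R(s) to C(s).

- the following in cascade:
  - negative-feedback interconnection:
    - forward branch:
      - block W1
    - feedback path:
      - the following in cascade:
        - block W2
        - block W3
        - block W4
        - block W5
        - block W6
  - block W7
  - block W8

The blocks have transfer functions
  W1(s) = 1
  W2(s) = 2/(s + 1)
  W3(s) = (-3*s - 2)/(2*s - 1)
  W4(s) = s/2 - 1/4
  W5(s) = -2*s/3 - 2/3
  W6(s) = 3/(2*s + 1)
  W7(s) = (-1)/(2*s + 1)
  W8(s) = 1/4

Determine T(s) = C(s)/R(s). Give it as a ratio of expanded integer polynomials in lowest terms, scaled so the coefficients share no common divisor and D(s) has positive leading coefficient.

1. reduce the series chain W2, W3, W4, W5, W6: (3*s + 2)/(2*s + 1)
2. feedback reduction of W1, (W2*W3*W4*W5*W6): (2*s + 1)/(5*s + 3)
3. series reduction of [W1/(1+W1*(W2*W3*W4*W5*W6))], W7, W8, which is the overall transfer function T(s) = C(s)/R(s) in lowest terms

Final answer: (-1)/(20*s + 12)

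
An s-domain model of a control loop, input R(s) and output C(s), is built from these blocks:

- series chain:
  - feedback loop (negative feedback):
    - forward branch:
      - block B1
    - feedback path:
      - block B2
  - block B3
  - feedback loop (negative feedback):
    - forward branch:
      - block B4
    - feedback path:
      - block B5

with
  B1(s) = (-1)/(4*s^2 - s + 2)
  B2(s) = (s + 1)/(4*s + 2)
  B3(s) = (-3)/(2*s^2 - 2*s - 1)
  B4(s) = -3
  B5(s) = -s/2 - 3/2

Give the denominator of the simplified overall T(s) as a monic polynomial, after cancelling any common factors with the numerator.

[1] collapse the loop (B1 forward, B2 return) -> (-4*s - 2)/(16*s^3 + 4*s^2 + 5*s + 3)
[2] close the feedback loop around B4, B5 -> (-6)/(3*s + 11)
[3] series reduction of [B1/(1+B1*B2)], B3, [B4/(1+B4*B5)] -> (-72*s - 36)/(96*s^6 + 280*s^5 - 306*s^4 - 178*s^3 - 121*s^2 - 130*s - 33)
Step 3 gives the fully reduced T(s), with no common factor left to cancel. The denominator's leading coefficient is 96, so divide each of its coefficients by 96 to get the monic form.

Answer: s^6 + 35*s^5/12 - 51*s^4/16 - 89*s^3/48 - 121*s^2/96 - 65*s/48 - 11/32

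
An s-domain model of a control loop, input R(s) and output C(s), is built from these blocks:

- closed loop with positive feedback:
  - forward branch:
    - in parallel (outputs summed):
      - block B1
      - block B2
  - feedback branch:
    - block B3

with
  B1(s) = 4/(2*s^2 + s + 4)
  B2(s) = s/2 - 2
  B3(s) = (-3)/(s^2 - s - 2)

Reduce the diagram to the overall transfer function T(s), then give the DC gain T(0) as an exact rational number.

[1] reduce the parallel group B1, B2 -> (2*s^3 - 7*s^2 - 8)/(4*s^2 + 2*s + 8)
[2] collapse the loop ((B1+B2) forward, B3 return) -> (2*s^5 - 9*s^4 + 3*s^3 + 6*s^2 + 8*s + 16)/(4*s^4 + 4*s^3 - 23*s^2 - 12*s - 40)
Step 2 gives the overall T(s). Then T(0) = 16/(-40) = -2/5.

Hence the answer: -2/5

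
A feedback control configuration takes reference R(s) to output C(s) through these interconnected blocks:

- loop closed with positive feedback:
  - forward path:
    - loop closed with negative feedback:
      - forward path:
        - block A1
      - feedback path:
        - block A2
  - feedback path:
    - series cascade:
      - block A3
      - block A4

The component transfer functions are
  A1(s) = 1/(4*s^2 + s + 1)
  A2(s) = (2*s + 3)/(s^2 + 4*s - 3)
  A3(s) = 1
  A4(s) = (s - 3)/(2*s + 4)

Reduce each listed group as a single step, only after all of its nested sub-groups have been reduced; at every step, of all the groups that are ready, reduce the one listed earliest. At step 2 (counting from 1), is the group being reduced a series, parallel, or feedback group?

Step 1 - collapse the loop (A1 forward, A2 return)
Step 2 - multiply A3, A4 (series)
Step 3 - feedback reduction of [A1/(1+A1*A2)], (A3*A4)
Step 2 collapses a series group.

Therefore the answer is series.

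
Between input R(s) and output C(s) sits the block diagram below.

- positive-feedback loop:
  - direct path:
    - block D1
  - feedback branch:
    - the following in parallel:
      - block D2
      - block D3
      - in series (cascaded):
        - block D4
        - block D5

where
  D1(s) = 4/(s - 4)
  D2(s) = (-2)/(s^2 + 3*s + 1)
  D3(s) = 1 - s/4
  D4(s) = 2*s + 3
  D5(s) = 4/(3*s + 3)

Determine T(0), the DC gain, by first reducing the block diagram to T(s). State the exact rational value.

The answer is -1/4.

Reasoning:
Step 1: series reduction of D4, D5 gives (8*s + 12)/(3*s + 3)
Step 2: sum the parallel branches D2, D3, (D4*D5) gives (-3*s^4 + 32*s^3 + 180*s^2 + 197*s + 36)/(12*s^3 + 48*s^2 + 48*s + 12)
Step 3: reduce the feedback loop with forward D1 and return (D2+D3+(D4*D5)) gives (6*s^3 + 24*s^2 + 24*s + 6)/(3*s^4 - 16*s^3 - 108*s^2 - 121*s - 24)
DC gain: substitute s = 0 into T(s) from step 3: T(0) = 6/(-24) = -1/4.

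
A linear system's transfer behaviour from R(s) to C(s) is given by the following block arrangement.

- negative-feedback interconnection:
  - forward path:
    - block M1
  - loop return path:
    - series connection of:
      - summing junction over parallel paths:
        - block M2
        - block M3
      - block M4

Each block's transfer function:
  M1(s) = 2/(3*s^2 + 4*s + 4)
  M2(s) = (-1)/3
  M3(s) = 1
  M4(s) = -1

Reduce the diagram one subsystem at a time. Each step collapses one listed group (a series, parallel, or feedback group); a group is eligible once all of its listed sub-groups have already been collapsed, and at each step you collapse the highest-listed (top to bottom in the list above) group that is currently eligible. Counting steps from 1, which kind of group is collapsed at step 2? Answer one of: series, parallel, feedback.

Step 1 - parallel reduction of M2, M3
Step 2 - cascade (M2+M3), M4
Step 3 - close the feedback loop around M1, ((M2+M3)*M4)
At step 2 the group reduced is series.

Final answer: series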